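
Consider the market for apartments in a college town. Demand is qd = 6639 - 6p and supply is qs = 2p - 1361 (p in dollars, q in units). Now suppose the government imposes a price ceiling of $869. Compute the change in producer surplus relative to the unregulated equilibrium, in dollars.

In a free market, 6639 - 6p = 2p - 1361 gives the equilibrium p* = 1000, q* = 639.
The ceiling of 869 is below the equilibrium price 1000, so it binds.
At p = 869: qd = 6639 - 6·869 = 1425 and qs = 2·869 - 1361 = 377.
Producer surplus without the control is ½ · (1000 - 680.5) · 639 = 102080.25.
With the ceiling, producers sell 377 units at 869, so PS = ½ · (869 - 680.5) · 377 = 35532.25.
Change in producer surplus = 35532.25 - 102080.25 = -66548.

-66548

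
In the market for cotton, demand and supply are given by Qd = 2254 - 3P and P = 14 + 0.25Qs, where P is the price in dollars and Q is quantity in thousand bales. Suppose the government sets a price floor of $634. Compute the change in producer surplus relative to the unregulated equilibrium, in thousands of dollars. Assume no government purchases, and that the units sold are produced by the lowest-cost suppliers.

3040

Rearranging supply gives Qs = 4P - 56. Equilibrium: 2254 - 3P = 4P - 56, so 2310 = 7P and P* = 330, Q* = 1264.
Since 634 > 330, the floor is binding.
At P = 634: Qd = 2254 - 3·634 = 352 and Qs = 4·634 - 56 = 2480.
Producer surplus without the control is ½ · (330 - 14) · 1264 = 199712.
With the floor, 352 units are sold at 634. The supply price at Q = 352 is 102, so PS = ½ · [(634 - 14) + (634 - 102)] · 352 = 202752.
Change in producer surplus = 202752 - 199712 = 3040.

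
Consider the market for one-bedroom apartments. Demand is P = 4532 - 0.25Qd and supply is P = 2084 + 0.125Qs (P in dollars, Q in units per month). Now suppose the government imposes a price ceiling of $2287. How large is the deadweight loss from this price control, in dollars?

Rearranging demand gives Qd = 18128 - 4P; rearranging supply gives Qs = 8P - 16672. Without the control the market clears where 18128 - 4P = 8P - 16672, i.e. P* = 2900 and Q* = 6528.
Since 2287 < 2900, the ceiling is binding.
At P = 2287: Qd = 18128 - 4·2287 = 8980 and Qs = 8·2287 - 16672 = 1624.
Quantity traded falls to 1624. At Q = 1624 the demand price is (18128 - 1624)/4 = 4126 and the supply price is (16672 + 1624)/8 = 2287.
Deadweight loss = ½ · (4126 - 2287) · (6528 - 1624) = ½ · 1839 · 4904 = 4509228.

4509228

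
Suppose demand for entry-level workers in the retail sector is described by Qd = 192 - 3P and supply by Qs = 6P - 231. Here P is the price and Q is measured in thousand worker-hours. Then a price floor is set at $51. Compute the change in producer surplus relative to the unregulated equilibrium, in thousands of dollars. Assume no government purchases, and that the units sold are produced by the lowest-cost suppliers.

In a free market, 192 - 3P = 6P - 231 gives the equilibrium P* = 47, Q* = 51.
Because the floor (51) lies above the market-clearing price, it is binding.
At P = 51: Qd = 192 - 3·51 = 39 and Qs = 6·51 - 231 = 75.
Producer surplus without the control is ½ · (47 - 38.5) · 51 = 216.75.
With the floor, 39 units are sold at 51. The supply price at Q = 39 is 45, so PS = ½ · [(51 - 38.5) + (51 - 45)] · 39 = 360.75.
Change in producer surplus = 360.75 - 216.75 = 144.

144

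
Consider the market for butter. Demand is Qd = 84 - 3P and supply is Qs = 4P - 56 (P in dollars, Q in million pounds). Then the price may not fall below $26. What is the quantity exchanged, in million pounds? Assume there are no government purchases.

6

Without the control the market clears where 84 - 3P = 4P - 56, i.e. P* = 20 and Q* = 24.
Since 26 > 20, the floor is binding.
At P = 26: Qd = 84 - 3·26 = 6 and Qs = 4·26 - 56 = 48.
The quantity actually transacted is the short side, demand: 6.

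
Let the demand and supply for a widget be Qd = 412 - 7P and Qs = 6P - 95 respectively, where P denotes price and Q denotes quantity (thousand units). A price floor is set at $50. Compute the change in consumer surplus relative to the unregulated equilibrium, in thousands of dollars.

-1105.5

Without the control the market clears where 412 - 7P = 6P - 95, i.e. P* = 39 and Q* = 139.
The floor of 50 is above the equilibrium price 39, so it binds.
At P = 50: Qd = 412 - 7·50 = 62 and Qs = 6·50 - 95 = 205.
Consumer surplus without the control is ½ · (412/7 - 39) · 139 = 19321/14.
With the floor, consumers buy 62 units at 50, so CS = ½ · (412/7 - 50) · 62 = 1922/7.
Change in consumer surplus = 1922/7 - 19321/14 = -1105.5.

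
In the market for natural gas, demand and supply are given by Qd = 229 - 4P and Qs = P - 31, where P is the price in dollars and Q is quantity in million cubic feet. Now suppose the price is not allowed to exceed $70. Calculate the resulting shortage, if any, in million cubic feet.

0

Equilibrium: 229 - 4P = P - 31, so 260 = 5P and P* = 52, Q* = 21.
Since 70 is above P* = 52, the ceiling does not bind and the free-market outcome prevails.
Since the control does not bind, there is no shortage.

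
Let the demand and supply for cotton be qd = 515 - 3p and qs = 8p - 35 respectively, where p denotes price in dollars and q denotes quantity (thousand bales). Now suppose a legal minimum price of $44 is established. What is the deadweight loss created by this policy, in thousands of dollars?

0

Equilibrium: 515 - 3p = 8p - 35, so 550 = 11p and p* = 50, q* = 365.
The floor of 44 is below the equilibrium price 50, so it is not binding; the market clears at p* = 50, q* = 365.
Since the control does not bind, no trades are prevented and deadweight loss is zero.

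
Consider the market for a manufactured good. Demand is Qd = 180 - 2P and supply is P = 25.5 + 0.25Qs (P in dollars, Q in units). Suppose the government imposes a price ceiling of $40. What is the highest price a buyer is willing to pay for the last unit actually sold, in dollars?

61

Rearranging supply gives Qs = 4P - 102. Without the control the market clears where 180 - 2P = 4P - 102, i.e. P* = 47 and Q* = 86.
The ceiling of 40 is below the equilibrium price 47, so it binds.
At P = 40: Qd = 180 - 2·40 = 100 and Qs = 4·40 - 102 = 58.
Only 58 units reach the market. On the demand curve, the marginal buyer's willingness to pay at Q = 58 is (180 - 58)/2 = 61.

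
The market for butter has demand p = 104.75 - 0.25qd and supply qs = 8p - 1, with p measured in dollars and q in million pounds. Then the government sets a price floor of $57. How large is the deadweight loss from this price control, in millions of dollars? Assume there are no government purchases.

Rearranging demand gives qd = 419 - 4p. Setting quantity demanded equal to quantity supplied, 419 - 4p = 8p - 1, gives p* = 35 and q* = 279.
Because the floor (57) lies above the market-clearing price, it is binding.
At p = 57: qd = 419 - 4·57 = 191 and qs = 8·57 - 1 = 455.
Quantity traded falls to 191. At q = 191 the demand price is (419 - 191)/4 = 57 and the supply price is (1 + 191)/8 = 24.
Deadweight loss = ½ · (57 - 24) · (279 - 191) = ½ · 33 · 88 = 1452.

1452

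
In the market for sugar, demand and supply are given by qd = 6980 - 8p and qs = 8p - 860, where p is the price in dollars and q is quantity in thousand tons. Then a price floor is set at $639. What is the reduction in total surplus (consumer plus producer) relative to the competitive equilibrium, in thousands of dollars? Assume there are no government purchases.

177608

Setting quantity demanded equal to quantity supplied, 6980 - 8p = 8p - 860, gives p* = 490 and q* = 3060.
Since 639 > 490, the floor is binding.
At p = 639: qd = 6980 - 8·639 = 1868 and qs = 8·639 - 860 = 4252.
Quantity traded falls to 1868. At q = 1868 the demand price is (6980 - 1868)/8 = 639 and the supply price is (860 + 1868)/8 = 341.
Deadweight loss = ½ · (639 - 341) · (3060 - 1868) = ½ · 298 · 1192 = 177608.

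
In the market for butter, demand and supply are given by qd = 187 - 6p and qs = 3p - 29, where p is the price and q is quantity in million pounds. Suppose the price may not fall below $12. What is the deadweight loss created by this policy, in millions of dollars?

0

Equilibrium: 187 - 6p = 3p - 29, so 216 = 9p and p* = 24, q* = 43.
Since 12 is below p* = 24, the floor does not bind and the free-market outcome prevails.
Since the control does not bind, no trades are prevented and deadweight loss is zero.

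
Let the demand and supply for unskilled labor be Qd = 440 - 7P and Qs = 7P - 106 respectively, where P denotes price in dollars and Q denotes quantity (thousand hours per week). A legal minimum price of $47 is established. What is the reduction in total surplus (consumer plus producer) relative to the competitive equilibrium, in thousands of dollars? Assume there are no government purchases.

In a free market, 440 - 7P = 7P - 106 gives the equilibrium P* = 39, Q* = 167.
Since 47 > 39, the floor is binding.
At P = 47: Qd = 440 - 7·47 = 111 and Qs = 7·47 - 106 = 223.
Quantity traded falls to 111. At Q = 111 the demand price is (440 - 111)/7 = 47 and the supply price is (106 + 111)/7 = 31.
Deadweight loss = ½ · (47 - 31) · (167 - 111) = ½ · 16 · 56 = 448.

448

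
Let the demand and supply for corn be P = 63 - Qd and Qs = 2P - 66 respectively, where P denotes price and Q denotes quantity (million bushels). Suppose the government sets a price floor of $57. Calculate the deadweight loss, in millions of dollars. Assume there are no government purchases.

147

Rearranging demand gives Qd = 63 - P. In a free market, 63 - P = 2P - 66 gives the equilibrium P* = 43, Q* = 20.
The floor of 57 is above the equilibrium price 43, so it binds.
At P = 57: Qd = 63 - 57 = 6 and Qs = 2·57 - 66 = 48.
Quantity traded falls to 6. At Q = 6 the demand price is 63 - 6 = 57 and the supply price is (66 + 6)/2 = 36.
Deadweight loss = ½ · (57 - 36) · (20 - 6) = ½ · 21 · 14 = 147.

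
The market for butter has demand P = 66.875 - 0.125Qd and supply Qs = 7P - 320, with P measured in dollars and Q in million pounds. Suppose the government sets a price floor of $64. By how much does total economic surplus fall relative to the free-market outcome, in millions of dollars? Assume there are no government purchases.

Rearranging demand gives Qd = 535 - 8P. Setting quantity demanded equal to quantity supplied, 535 - 8P = 7P - 320, gives P* = 57 and Q* = 79.
The floor of 64 is above the equilibrium price 57, so it binds.
At P = 64: Qd = 535 - 8·64 = 23 and Qs = 7·64 - 320 = 128.
Quantity traded falls to 23. At Q = 23 the demand price is (535 - 23)/8 = 64 and the supply price is (320 + 23)/7 = 49.
Deadweight loss = ½ · (64 - 49) · (79 - 23) = ½ · 15 · 56 = 420.

420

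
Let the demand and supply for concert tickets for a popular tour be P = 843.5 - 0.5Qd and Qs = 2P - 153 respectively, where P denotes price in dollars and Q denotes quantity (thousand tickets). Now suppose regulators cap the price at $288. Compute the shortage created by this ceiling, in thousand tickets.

Rearranging demand gives Qd = 1687 - 2P. Equilibrium: 1687 - 2P = 2P - 153, so 1840 = 4P and P* = 460, Q* = 767.
Because the ceiling (288) lies below the market-clearing price, it is binding.
At P = 288: Qd = 1687 - 2·288 = 1111 and Qs = 2·288 - 153 = 423.
Shortage = Qd - Qs = 1111 - 423 = 688.

688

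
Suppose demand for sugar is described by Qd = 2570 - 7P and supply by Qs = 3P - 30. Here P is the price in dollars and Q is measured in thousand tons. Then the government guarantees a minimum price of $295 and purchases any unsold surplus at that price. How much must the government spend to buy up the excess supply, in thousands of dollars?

103250

Without the control the market clears where 2570 - 7P = 3P - 30, i.e. P* = 260 and Q* = 750.
Since 295 > 260, the floor is binding.
At P = 295: Qd = 2570 - 7·295 = 505 and Qs = 3·295 - 30 = 855.
Surplus = Qs - Qd = 350.
Government expenditure = surplus × support price = 350 × 295 = 103250.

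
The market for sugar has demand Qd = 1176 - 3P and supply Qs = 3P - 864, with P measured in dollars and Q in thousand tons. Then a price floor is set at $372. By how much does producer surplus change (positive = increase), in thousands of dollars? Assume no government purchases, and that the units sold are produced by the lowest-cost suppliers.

Equilibrium: 1176 - 3P = 3P - 864, so 2040 = 6P and P* = 340, Q* = 156.
The floor of 372 is above the equilibrium price 340, so it binds.
At P = 372: Qd = 1176 - 3·372 = 60 and Qs = 3·372 - 864 = 252.
Producer surplus without the control is ½ · (340 - 288) · 156 = 4056.
With the floor, 60 units are sold at 372. The supply price at Q = 60 is 308, so PS = ½ · [(372 - 288) + (372 - 308)] · 60 = 4440.
Change in producer surplus = 4440 - 4056 = 384.

384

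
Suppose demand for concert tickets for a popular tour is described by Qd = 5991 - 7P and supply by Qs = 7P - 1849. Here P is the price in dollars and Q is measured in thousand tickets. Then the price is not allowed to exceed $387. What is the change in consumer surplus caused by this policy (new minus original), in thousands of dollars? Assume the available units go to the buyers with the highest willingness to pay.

44028.5

Without the control the market clears where 5991 - 7P = 7P - 1849, i.e. P* = 560 and Q* = 2071.
Because the ceiling (387) lies below the market-clearing price, it is binding.
At P = 387: Qd = 5991 - 7·387 = 3282 and Qs = 7·387 - 1849 = 860.
Consumer surplus without the control is ½ · (5991/7 - 560) · 2071 = 4289041/14.
With the ceiling, 860 units are sold at 387 (assume they go to the highest-value buyers). The demand price at Q = 860 is 733, so CS = ½ · [(5991/7 - 387) + (733 - 387)] · 860 = 2452720/7.
Change in consumer surplus = 2452720/7 - 4289041/14 = 44028.5.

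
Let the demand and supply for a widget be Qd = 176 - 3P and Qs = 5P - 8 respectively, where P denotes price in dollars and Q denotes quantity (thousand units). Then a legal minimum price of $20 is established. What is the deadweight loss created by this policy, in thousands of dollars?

0

Equilibrium: 176 - 3P = 5P - 8, so 184 = 8P and P* = 23, Q* = 107.
Since 20 is below P* = 23, the floor does not bind and the free-market outcome prevails.
Since the control does not bind, no trades are prevented and deadweight loss is zero.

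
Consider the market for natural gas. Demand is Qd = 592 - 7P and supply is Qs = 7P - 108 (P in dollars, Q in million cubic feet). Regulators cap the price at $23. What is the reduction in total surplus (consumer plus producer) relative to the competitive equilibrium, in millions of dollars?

5103

Without the control the market clears where 592 - 7P = 7P - 108, i.e. P* = 50 and Q* = 242.
The ceiling of 23 is below the equilibrium price 50, so it binds.
At P = 23: Qd = 592 - 7·23 = 431 and Qs = 7·23 - 108 = 53.
Quantity traded falls to 53. At Q = 53 the demand price is (592 - 53)/7 = 77 and the supply price is (108 + 53)/7 = 23.
Deadweight loss = ½ · (77 - 23) · (242 - 53) = ½ · 54 · 189 = 5103.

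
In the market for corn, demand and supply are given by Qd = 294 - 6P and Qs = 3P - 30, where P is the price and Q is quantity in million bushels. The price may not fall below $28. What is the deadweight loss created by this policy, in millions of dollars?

Setting quantity demanded equal to quantity supplied, 294 - 6P = 3P - 30, gives P* = 36 and Q* = 78.
The floor of 28 is below the equilibrium price 36, so it is not binding; the market clears at P* = 36, Q* = 78.
Since the control does not bind, no trades are prevented and deadweight loss is zero.

0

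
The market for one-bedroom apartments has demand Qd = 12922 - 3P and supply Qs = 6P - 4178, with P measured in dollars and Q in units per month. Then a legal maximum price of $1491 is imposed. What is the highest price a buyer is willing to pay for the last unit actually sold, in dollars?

Setting quantity demanded equal to quantity supplied, 12922 - 3P = 6P - 4178, gives P* = 1900 and Q* = 7222.
Since 1491 < 1900, the ceiling is binding.
At P = 1491: Qd = 12922 - 3·1491 = 8449 and Qs = 6·1491 - 4178 = 4768.
Only 4768 units reach the market. On the demand curve, the marginal buyer's willingness to pay at Q = 4768 is (12922 - 4768)/3 = 2718.

2718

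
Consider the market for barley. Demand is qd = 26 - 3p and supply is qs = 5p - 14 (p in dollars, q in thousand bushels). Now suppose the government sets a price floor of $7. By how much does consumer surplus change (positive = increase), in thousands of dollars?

-16

Equilibrium: 26 - 3p = 5p - 14, so 40 = 8p and p* = 5, q* = 11.
The floor of 7 is above the equilibrium price 5, so it binds.
At p = 7: qd = 26 - 3·7 = 5 and qs = 5·7 - 14 = 21.
Consumer surplus without the control is ½ · (26/3 - 5) · 11 = 121/6.
With the floor, consumers buy 5 units at 7, so CS = ½ · (26/3 - 7) · 5 = 25/6.
Change in consumer surplus = 25/6 - 121/6 = -16.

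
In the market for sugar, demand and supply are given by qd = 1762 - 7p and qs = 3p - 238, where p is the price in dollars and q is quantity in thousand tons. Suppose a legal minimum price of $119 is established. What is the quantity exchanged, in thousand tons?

362

Equilibrium: 1762 - 7p = 3p - 238, so 2000 = 10p and p* = 200, q* = 362.
The floor of 119 is below the equilibrium price 200, so it is not binding; the market clears at p* = 200, q* = 362.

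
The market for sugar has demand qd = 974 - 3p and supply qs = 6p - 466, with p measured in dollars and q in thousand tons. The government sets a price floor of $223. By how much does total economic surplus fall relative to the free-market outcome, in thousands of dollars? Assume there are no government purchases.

Setting quantity demanded equal to quantity supplied, 974 - 3p = 6p - 466, gives p* = 160 and q* = 494.
Since 223 > 160, the floor is binding.
At p = 223: qd = 974 - 3·223 = 305 and qs = 6·223 - 466 = 872.
Quantity traded falls to 305. At q = 305 the demand price is (974 - 305)/3 = 223 and the supply price is (466 + 305)/6 = 128.5.
Deadweight loss = ½ · (223 - 128.5) · (494 - 305) = ½ · 94.5 · 189 = 8930.25.

8930.25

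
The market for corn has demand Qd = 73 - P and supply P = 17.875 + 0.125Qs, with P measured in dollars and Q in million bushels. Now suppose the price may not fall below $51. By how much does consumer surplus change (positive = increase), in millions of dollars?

-958.5

Rearranging supply gives Qs = 8P - 143. Without the control the market clears where 73 - P = 8P - 143, i.e. P* = 24 and Q* = 49.
Since 51 > 24, the floor is binding.
At P = 51: Qd = 73 - 51 = 22 and Qs = 8·51 - 143 = 265.
Consumer surplus without the control is ½ · (73 - 24) · 49 = 1200.5.
With the floor, consumers buy 22 units at 51, so CS = ½ · (73 - 51) · 22 = 242.
Change in consumer surplus = 242 - 1200.5 = -958.5.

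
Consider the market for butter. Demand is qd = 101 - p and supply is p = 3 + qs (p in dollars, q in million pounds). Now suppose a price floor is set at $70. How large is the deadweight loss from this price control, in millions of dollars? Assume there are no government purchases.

Rearranging supply gives qs = p - 3. Setting quantity demanded equal to quantity supplied, 101 - p = p - 3, gives p* = 52 and q* = 49.
Because the floor (70) lies above the market-clearing price, it is binding.
At p = 70: qd = 101 - 70 = 31 and qs = 70 - 3 = 67.
Quantity traded falls to 31. At q = 31 the demand price is 101 - 31 = 70 and the supply price is 3 + 31 = 34.
Deadweight loss = ½ · (70 - 34) · (49 - 31) = ½ · 36 · 18 = 324.

324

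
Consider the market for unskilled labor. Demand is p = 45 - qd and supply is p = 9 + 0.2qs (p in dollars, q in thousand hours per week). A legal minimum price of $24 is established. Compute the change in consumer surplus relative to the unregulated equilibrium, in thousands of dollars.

Rearranging demand gives qd = 45 - p; rearranging supply gives qs = 5p - 45. Equilibrium: 45 - p = 5p - 45, so 90 = 6p and p* = 15, q* = 30.
Since 24 > 15, the floor is binding.
At p = 24: qd = 45 - 24 = 21 and qs = 5·24 - 45 = 75.
Consumer surplus without the control is ½ · (45 - 15) · 30 = 450.
With the floor, consumers buy 21 units at 24, so CS = ½ · (45 - 24) · 21 = 220.5.
Change in consumer surplus = 220.5 - 450 = -229.5.

-229.5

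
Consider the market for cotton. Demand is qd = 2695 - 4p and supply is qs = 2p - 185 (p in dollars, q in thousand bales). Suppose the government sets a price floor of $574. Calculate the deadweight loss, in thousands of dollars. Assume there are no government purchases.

53016

Setting quantity demanded equal to quantity supplied, 2695 - 4p = 2p - 185, gives p* = 480 and q* = 775.
Because the floor (574) lies above the market-clearing price, it is binding.
At p = 574: qd = 2695 - 4·574 = 399 and qs = 2·574 - 185 = 963.
Quantity traded falls to 399. At q = 399 the demand price is (2695 - 399)/4 = 574 and the supply price is (185 + 399)/2 = 292.
Deadweight loss = ½ · (574 - 292) · (775 - 399) = ½ · 282 · 376 = 53016.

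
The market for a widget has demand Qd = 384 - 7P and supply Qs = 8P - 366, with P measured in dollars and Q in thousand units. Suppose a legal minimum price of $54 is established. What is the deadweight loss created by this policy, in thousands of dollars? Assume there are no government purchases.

Equilibrium: 384 - 7P = 8P - 366, so 750 = 15P and P* = 50, Q* = 34.
Because the floor (54) lies above the market-clearing price, it is binding.
At P = 54: Qd = 384 - 7·54 = 6 and Qs = 8·54 - 366 = 66.
Quantity traded falls to 6. At Q = 6 the demand price is (384 - 6)/7 = 54 and the supply price is (366 + 6)/8 = 46.5.
Deadweight loss = ½ · (54 - 46.5) · (34 - 6) = ½ · 7.5 · 28 = 105.

105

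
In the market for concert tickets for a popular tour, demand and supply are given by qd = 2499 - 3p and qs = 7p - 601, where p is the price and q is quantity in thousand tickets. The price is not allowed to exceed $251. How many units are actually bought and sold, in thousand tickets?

1156

In a free market, 2499 - 3p = 7p - 601 gives the equilibrium p* = 310, q* = 1569.
Because the ceiling (251) lies below the market-clearing price, it is binding.
At p = 251: qd = 2499 - 3·251 = 1746 and qs = 7·251 - 601 = 1156.
The quantity actually transacted is the short side, supply: 1156.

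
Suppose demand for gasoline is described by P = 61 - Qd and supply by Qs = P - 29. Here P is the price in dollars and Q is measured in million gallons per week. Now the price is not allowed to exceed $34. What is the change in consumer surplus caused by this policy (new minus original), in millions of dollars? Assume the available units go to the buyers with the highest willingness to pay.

-5.5

Rearranging demand gives Qd = 61 - P. Without the control the market clears where 61 - P = P - 29, i.e. P* = 45 and Q* = 16.
Because the ceiling (34) lies below the market-clearing price, it is binding.
At P = 34: Qd = 61 - 34 = 27 and Qs = 34 - 29 = 5.
Consumer surplus without the control is ½ · (61 - 45) · 16 = 128.
With the ceiling, 5 units are sold at 34 (assume they go to the highest-value buyers). The demand price at Q = 5 is 56, so CS = ½ · [(61 - 34) + (56 - 34)] · 5 = 122.5.
Change in consumer surplus = 122.5 - 128 = -5.5.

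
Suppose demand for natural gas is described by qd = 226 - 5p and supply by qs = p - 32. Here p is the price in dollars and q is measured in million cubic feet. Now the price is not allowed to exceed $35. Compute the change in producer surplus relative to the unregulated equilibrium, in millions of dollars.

-56

Without the control the market clears where 226 - 5p = p - 32, i.e. p* = 43 and q* = 11.
Since 35 < 43, the ceiling is binding.
At p = 35: qd = 226 - 5·35 = 51 and qs = 35 - 32 = 3.
Producer surplus without the control is ½ · (43 - 32) · 11 = 60.5.
With the ceiling, producers sell 3 units at 35, so PS = ½ · (35 - 32) · 3 = 4.5.
Change in producer surplus = 4.5 - 60.5 = -56.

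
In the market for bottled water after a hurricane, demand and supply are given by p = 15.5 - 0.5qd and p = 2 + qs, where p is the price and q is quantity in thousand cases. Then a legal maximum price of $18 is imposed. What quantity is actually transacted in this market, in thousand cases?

9

Rearranging demand gives qd = 31 - 2p; rearranging supply gives qs = p - 2. Equilibrium: 31 - 2p = p - 2, so 33 = 3p and p* = 11, q* = 9.
The ceiling of 18 is above the equilibrium price 11, so it is not binding; the market clears at p* = 11, q* = 9.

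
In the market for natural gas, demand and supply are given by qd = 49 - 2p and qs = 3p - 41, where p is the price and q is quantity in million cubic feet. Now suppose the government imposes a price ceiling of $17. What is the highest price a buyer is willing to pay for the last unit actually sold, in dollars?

Equilibrium: 49 - 2p = 3p - 41, so 90 = 5p and p* = 18, q* = 13.
Since 17 < 18, the ceiling is binding.
At p = 17: qd = 49 - 2·17 = 15 and qs = 3·17 - 41 = 10.
Only 10 units reach the market. On the demand curve, the marginal buyer's willingness to pay at q = 10 is (49 - 10)/2 = 19.5.

19.5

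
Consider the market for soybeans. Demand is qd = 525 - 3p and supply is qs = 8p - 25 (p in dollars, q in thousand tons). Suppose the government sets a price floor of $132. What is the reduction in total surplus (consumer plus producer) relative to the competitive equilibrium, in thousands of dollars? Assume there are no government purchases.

13868.25

In a free market, 525 - 3p = 8p - 25 gives the equilibrium p* = 50, q* = 375.
Because the floor (132) lies above the market-clearing price, it is binding.
At p = 132: qd = 525 - 3·132 = 129 and qs = 8·132 - 25 = 1031.
Quantity traded falls to 129. At q = 129 the demand price is (525 - 129)/3 = 132 and the supply price is (25 + 129)/8 = 19.25.
Deadweight loss = ½ · (132 - 19.25) · (375 - 129) = ½ · 112.75 · 246 = 13868.25.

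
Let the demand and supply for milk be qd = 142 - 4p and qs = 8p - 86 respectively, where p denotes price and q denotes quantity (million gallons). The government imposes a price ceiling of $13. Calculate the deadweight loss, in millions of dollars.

432

In a free market, 142 - 4p = 8p - 86 gives the equilibrium p* = 19, q* = 66.
The ceiling of 13 is below the equilibrium price 19, so it binds.
At p = 13: qd = 142 - 4·13 = 90 and qs = 8·13 - 86 = 18.
Quantity traded falls to 18. At q = 18 the demand price is (142 - 18)/4 = 31 and the supply price is (86 + 18)/8 = 13.
Deadweight loss = ½ · (31 - 13) · (66 - 18) = ½ · 18 · 48 = 432.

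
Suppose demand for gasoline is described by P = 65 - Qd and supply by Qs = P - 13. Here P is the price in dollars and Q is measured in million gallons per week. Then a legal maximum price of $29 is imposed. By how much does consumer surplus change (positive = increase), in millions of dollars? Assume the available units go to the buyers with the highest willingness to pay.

110

Rearranging demand gives Qd = 65 - P. Without the control the market clears where 65 - P = P - 13, i.e. P* = 39 and Q* = 26.
Since 29 < 39, the ceiling is binding.
At P = 29: Qd = 65 - 29 = 36 and Qs = 29 - 13 = 16.
Consumer surplus without the control is ½ · (65 - 39) · 26 = 338.
With the ceiling, 16 units are sold at 29 (assume they go to the highest-value buyers). The demand price at Q = 16 is 49, so CS = ½ · [(65 - 29) + (49 - 29)] · 16 = 448.
Change in consumer surplus = 448 - 338 = 110.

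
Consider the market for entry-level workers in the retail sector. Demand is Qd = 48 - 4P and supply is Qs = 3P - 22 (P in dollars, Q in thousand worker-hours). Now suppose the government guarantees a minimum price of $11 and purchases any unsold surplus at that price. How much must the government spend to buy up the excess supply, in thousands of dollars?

Equilibrium: 48 - 4P = 3P - 22, so 70 = 7P and P* = 10, Q* = 8.
Because the floor (11) lies above the market-clearing price, it is binding.
At P = 11: Qd = 48 - 4·11 = 4 and Qs = 3·11 - 22 = 11.
Surplus = Qs - Qd = 7.
Government expenditure = surplus × support price = 7 × 11 = 77.

77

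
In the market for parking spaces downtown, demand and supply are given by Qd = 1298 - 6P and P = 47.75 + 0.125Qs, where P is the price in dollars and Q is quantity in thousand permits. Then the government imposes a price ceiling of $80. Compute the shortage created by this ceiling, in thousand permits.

Rearranging supply gives Qs = 8P - 382. In a free market, 1298 - 6P = 8P - 382 gives the equilibrium P* = 120, Q* = 578.
Because the ceiling (80) lies below the market-clearing price, it is binding.
At P = 80: Qd = 1298 - 6·80 = 818 and Qs = 8·80 - 382 = 258.
Shortage = Qd - Qs = 818 - 258 = 560.

560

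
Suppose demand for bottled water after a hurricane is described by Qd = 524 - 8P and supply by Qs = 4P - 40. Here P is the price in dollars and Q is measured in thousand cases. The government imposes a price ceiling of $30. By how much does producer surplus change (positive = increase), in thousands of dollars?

Without the control the market clears where 524 - 8P = 4P - 40, i.e. P* = 47 and Q* = 148.
The ceiling of 30 is below the equilibrium price 47, so it binds.
At P = 30: Qd = 524 - 8·30 = 284 and Qs = 4·30 - 40 = 80.
Producer surplus without the control is ½ · (47 - 10) · 148 = 2738.
With the ceiling, producers sell 80 units at 30, so PS = ½ · (30 - 10) · 80 = 800.
Change in producer surplus = 800 - 2738 = -1938.

-1938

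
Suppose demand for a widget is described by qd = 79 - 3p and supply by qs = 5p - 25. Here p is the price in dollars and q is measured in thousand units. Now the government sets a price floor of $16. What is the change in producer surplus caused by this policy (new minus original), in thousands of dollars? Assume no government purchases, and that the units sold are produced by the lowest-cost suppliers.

In a free market, 79 - 3p = 5p - 25 gives the equilibrium p* = 13, q* = 40.
The floor of 16 is above the equilibrium price 13, so it binds.
At p = 16: qd = 79 - 3·16 = 31 and qs = 5·16 - 25 = 55.
Producer surplus without the control is ½ · (13 - 5) · 40 = 160.
With the floor, 31 units are sold at 16. The supply price at q = 31 is 11.2, so PS = ½ · [(16 - 5) + (16 - 11.2)] · 31 = 244.9.
Change in producer surplus = 244.9 - 160 = 84.9.

84.9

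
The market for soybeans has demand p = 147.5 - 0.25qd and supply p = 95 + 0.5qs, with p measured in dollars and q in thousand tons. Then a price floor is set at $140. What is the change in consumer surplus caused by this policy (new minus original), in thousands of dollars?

-500

Rearranging demand gives qd = 590 - 4p; rearranging supply gives qs = 2p - 190. In a free market, 590 - 4p = 2p - 190 gives the equilibrium p* = 130, q* = 70.
Since 140 > 130, the floor is binding.
At p = 140: qd = 590 - 4·140 = 30 and qs = 2·140 - 190 = 90.
Consumer surplus without the control is ½ · (147.5 - 130) · 70 = 612.5.
With the floor, consumers buy 30 units at 140, so CS = ½ · (147.5 - 140) · 30 = 112.5.
Change in consumer surplus = 112.5 - 612.5 = -500.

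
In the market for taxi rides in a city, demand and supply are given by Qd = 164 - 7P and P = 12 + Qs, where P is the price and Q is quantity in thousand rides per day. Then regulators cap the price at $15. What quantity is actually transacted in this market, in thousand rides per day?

Rearranging supply gives Qs = P - 12. In a free market, 164 - 7P = P - 12 gives the equilibrium P* = 22, Q* = 10.
Since 15 < 22, the ceiling is binding.
At P = 15: Qd = 164 - 7·15 = 59 and Qs = 15 - 12 = 3.
The quantity actually transacted is the short side, supply: 3.

3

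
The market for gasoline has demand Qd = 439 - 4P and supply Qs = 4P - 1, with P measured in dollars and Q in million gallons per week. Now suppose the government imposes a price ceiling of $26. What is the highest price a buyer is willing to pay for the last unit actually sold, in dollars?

84

In a free market, 439 - 4P = 4P - 1 gives the equilibrium P* = 55, Q* = 219.
The ceiling of 26 is below the equilibrium price 55, so it binds.
At P = 26: Qd = 439 - 4·26 = 335 and Qs = 4·26 - 1 = 103.
Only 103 units reach the market. On the demand curve, the marginal buyer's willingness to pay at Q = 103 is (439 - 103)/4 = 84.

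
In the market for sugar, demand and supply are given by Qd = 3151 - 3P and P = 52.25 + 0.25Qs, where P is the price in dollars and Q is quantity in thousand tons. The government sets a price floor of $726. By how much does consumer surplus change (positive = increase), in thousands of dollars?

-330132

Rearranging supply gives Qs = 4P - 209. Setting quantity demanded equal to quantity supplied, 3151 - 3P = 4P - 209, gives P* = 480 and Q* = 1711.
Because the floor (726) lies above the market-clearing price, it is binding.
At P = 726: Qd = 3151 - 3·726 = 973 and Qs = 4·726 - 209 = 2695.
Consumer surplus without the control is ½ · (3151/3 - 480) · 1711 = 2927521/6.
With the floor, consumers buy 973 units at 726, so CS = ½ · (3151/3 - 726) · 973 = 946729/6.
Change in consumer surplus = 946729/6 - 2927521/6 = -330132.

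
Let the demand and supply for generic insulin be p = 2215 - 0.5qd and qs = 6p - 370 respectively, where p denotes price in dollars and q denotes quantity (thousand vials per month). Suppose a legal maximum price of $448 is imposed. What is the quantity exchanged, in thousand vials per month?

Rearranging demand gives qd = 4430 - 2p. Setting quantity demanded equal to quantity supplied, 4430 - 2p = 6p - 370, gives p* = 600 and q* = 3230.
The ceiling of 448 is below the equilibrium price 600, so it binds.
At p = 448: qd = 4430 - 2·448 = 3534 and qs = 6·448 - 370 = 2318.
The quantity actually transacted is the short side, supply: 2318.

2318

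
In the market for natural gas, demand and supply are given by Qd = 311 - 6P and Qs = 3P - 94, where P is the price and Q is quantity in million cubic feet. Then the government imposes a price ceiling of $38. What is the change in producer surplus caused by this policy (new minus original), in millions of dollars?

-213.5

Equilibrium: 311 - 6P = 3P - 94, so 405 = 9P and P* = 45, Q* = 41.
Since 38 < 45, the ceiling is binding.
At P = 38: Qd = 311 - 6·38 = 83 and Qs = 3·38 - 94 = 20.
Producer surplus without the control is ½ · (45 - 94/3) · 41 = 1681/6.
With the ceiling, producers sell 20 units at 38, so PS = ½ · (38 - 94/3) · 20 = 200/3.
Change in producer surplus = 200/3 - 1681/6 = -213.5.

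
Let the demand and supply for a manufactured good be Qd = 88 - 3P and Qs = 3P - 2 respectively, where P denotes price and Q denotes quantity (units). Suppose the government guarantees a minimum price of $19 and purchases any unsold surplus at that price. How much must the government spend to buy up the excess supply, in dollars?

456

Without the control the market clears where 88 - 3P = 3P - 2, i.e. P* = 15 and Q* = 43.
Because the floor (19) lies above the market-clearing price, it is binding.
At P = 19: Qd = 88 - 3·19 = 31 and Qs = 3·19 - 2 = 55.
Surplus = Qs - Qd = 24.
Government expenditure = surplus × support price = 24 × 19 = 456.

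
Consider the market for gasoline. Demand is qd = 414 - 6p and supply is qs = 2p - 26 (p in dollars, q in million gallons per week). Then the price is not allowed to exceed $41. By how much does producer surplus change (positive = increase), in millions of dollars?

Equilibrium: 414 - 6p = 2p - 26, so 440 = 8p and p* = 55, q* = 84.
Because the ceiling (41) lies below the market-clearing price, it is binding.
At p = 41: qd = 414 - 6·41 = 168 and qs = 2·41 - 26 = 56.
Producer surplus without the control is ½ · (55 - 13) · 84 = 1764.
With the ceiling, producers sell 56 units at 41, so PS = ½ · (41 - 13) · 56 = 784.
Change in producer surplus = 784 - 1764 = -980.

-980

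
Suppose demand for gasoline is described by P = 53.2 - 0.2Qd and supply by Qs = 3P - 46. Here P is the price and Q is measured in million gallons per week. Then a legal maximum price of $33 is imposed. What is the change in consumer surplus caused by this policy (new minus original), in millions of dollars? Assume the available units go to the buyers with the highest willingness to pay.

285.6

Rearranging demand gives Qd = 266 - 5P. In a free market, 266 - 5P = 3P - 46 gives the equilibrium P* = 39, Q* = 71.
Because the ceiling (33) lies below the market-clearing price, it is binding.
At P = 33: Qd = 266 - 5·33 = 101 and Qs = 3·33 - 46 = 53.
Consumer surplus without the control is ½ · (53.2 - 39) · 71 = 504.1.
With the ceiling, 53 units are sold at 33 (assume they go to the highest-value buyers). The demand price at Q = 53 is 42.6, so CS = ½ · [(53.2 - 33) + (42.6 - 33)] · 53 = 789.7.
Change in consumer surplus = 789.7 - 504.1 = 285.6.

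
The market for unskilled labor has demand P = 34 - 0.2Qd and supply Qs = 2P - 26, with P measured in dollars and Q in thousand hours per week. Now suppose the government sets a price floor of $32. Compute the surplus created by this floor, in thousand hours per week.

28

Rearranging demand gives Qd = 170 - 5P. In a free market, 170 - 5P = 2P - 26 gives the equilibrium P* = 28, Q* = 30.
Because the floor (32) lies above the market-clearing price, it is binding.
At P = 32: Qd = 170 - 5·32 = 10 and Qs = 2·32 - 26 = 38.
Surplus = Qs - Qd = 38 - 10 = 28.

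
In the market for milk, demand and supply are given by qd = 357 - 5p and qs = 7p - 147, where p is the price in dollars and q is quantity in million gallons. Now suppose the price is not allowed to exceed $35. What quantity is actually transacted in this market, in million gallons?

98

Setting quantity demanded equal to quantity supplied, 357 - 5p = 7p - 147, gives p* = 42 and q* = 147.
The ceiling of 35 is below the equilibrium price 42, so it binds.
At p = 35: qd = 357 - 5·35 = 182 and qs = 7·35 - 147 = 98.
The quantity actually transacted is the short side, supply: 98.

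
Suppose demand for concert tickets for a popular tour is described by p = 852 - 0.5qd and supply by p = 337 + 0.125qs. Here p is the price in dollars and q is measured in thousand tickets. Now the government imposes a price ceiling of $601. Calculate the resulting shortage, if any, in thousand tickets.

Rearranging demand gives qd = 1704 - 2p; rearranging supply gives qs = 8p - 2696. Without the control the market clears where 1704 - 2p = 8p - 2696, i.e. p* = 440 and q* = 824.
The ceiling of 601 is above the equilibrium price 440, so it is not binding; the market clears at p* = 440, q* = 824.
Since the control does not bind, there is no shortage.

0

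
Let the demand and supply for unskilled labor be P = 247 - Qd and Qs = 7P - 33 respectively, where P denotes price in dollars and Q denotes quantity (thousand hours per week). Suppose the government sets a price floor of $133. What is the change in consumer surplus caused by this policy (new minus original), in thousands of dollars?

-15974

Rearranging demand gives Qd = 247 - P. In a free market, 247 - P = 7P - 33 gives the equilibrium P* = 35, Q* = 212.
Since 133 > 35, the floor is binding.
At P = 133: Qd = 247 - 133 = 114 and Qs = 7·133 - 33 = 898.
Consumer surplus without the control is ½ · (247 - 35) · 212 = 22472.
With the floor, consumers buy 114 units at 133, so CS = ½ · (247 - 133) · 114 = 6498.
Change in consumer surplus = 6498 - 22472 = -15974.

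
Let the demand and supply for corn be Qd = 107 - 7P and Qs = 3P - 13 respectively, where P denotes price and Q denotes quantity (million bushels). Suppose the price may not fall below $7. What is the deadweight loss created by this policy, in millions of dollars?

0

In a free market, 107 - 7P = 3P - 13 gives the equilibrium P* = 12, Q* = 23.
Since 7 is below P* = 12, the floor does not bind and the free-market outcome prevails.
Since the control does not bind, no trades are prevented and deadweight loss is zero.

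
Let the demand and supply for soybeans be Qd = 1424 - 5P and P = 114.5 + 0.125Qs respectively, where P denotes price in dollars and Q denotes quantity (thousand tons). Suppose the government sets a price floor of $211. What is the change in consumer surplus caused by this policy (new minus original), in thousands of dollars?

Rearranging supply gives Qs = 8P - 916. In a free market, 1424 - 5P = 8P - 916 gives the equilibrium P* = 180, Q* = 524.
The floor of 211 is above the equilibrium price 180, so it binds.
At P = 211: Qd = 1424 - 5·211 = 369 and Qs = 8·211 - 916 = 772.
Consumer surplus without the control is ½ · (284.8 - 180) · 524 = 27457.6.
With the floor, consumers buy 369 units at 211, so CS = ½ · (284.8 - 211) · 369 = 13616.1.
Change in consumer surplus = 13616.1 - 27457.6 = -13841.5.

-13841.5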